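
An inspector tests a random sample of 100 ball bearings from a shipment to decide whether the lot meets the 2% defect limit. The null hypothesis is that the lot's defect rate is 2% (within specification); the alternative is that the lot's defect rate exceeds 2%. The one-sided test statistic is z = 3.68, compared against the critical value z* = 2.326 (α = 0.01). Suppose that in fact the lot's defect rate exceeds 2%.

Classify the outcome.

Since z = 3.68 > z* = 2.326, H₀ is rejected.
H₀ is false (actually the lot's defect rate exceeds 2%).
The decision matches the true state — no error.

No error (correct decision).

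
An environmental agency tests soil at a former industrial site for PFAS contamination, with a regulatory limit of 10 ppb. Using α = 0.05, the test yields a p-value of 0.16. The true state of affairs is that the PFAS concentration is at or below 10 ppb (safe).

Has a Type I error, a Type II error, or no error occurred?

The conventional null hypothesis is that the PFAS concentration is at or below 10 ppb (safe).
Since p = 0.16 ≥ α = 0.05, H₀ is not rejected.
H₀ is true (actually the PFAS concentration is at or below 10 ppb (safe)).
The decision matches the true state — no error.

Neither — the decision is correct.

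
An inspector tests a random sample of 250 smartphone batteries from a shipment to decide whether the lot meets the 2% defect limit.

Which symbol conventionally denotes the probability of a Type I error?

α

P(Type I error) = P(reject H₀ | H₀ true) = α, the significance level.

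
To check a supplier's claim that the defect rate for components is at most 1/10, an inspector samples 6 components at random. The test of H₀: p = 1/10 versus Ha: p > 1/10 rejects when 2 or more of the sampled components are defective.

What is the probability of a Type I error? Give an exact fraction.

22853/200000

Under H₀, X ~ Binomial(6, 1/10); the Type I error rate is P(X ≥ 2).
Via the complement, α = 1 − Σ_{j=0}^{1} C(6,j)(1/10)^j(9/10)^{6-j} = 22853/200000.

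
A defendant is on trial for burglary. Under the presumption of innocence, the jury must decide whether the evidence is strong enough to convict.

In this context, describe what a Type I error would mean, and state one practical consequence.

A Type I error would mean concluding that the defendant is guilty when in fact the defendant is innocent. Consequence: an innocent person is convicted and punished.

With the conventional null hypothesis that the defendant is innocent:
A Type I error is rejecting H₀ when H₀ is true.
Here that means convicting the defendant when actually the defendant is innocent.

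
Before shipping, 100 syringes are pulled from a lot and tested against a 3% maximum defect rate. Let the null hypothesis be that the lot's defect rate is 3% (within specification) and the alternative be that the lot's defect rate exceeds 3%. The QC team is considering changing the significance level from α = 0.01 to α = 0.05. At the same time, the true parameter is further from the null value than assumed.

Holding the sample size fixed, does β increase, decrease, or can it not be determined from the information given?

Relaxing α lowers the evidence threshold; under Ha, outcomes that previously fell short now trigger rejection. A larger true effect moves the Ha sampling distribution further from the H₀ critical value, making rejection more likely when Ha is true. Both changes push β in the same direction.

It decreases.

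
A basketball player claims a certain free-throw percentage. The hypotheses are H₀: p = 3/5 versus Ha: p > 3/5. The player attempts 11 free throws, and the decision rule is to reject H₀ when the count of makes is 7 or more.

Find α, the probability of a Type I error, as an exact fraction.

α = P(reject H₀ | H₀ true) = P(X ≥ 7 | p = 3/5), with X ~ Binomial(11, 3/5).
Adding the binomial terms for j = 7 through 11 with p = 3/5 yields 5202873/9765625.

5202873/9765625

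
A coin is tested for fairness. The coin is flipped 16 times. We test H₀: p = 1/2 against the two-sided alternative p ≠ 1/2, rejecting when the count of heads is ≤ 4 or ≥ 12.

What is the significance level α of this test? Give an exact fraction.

Under H₀, K ~ Binomial(16, 1/2); α is the probability of landing in either tail, P(K ≤ 4) + P(K ≥ 12).
By symmetry, α = 2·P(K ≤ 4) = 2·(1 + 16 + 120 + 560 + 1820)/65536 = 5034/65536 = 2517/32768.

2517/32768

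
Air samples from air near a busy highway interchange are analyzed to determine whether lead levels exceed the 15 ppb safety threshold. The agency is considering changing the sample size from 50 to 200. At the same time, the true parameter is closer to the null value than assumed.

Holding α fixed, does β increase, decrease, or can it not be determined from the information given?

The first change alone would make β decrease; the second alone would make β increase. Which effect dominates depends on the magnitudes, which are not given.

Cannot be determined from the information given.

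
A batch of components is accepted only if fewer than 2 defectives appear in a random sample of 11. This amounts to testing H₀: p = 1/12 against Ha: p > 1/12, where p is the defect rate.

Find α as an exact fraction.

The significance level is the probability, assuming p = 1/12, of seeing 2 or more defectives in 11 draws.
Computing the lower-tail complement: 1 − 285311670611/371504185344 = 86192514733/371504185344.

86192514733/371504185344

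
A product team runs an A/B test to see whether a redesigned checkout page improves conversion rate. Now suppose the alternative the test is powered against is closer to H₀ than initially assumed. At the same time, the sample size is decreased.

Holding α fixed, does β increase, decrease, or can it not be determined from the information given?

It increases.

When the true parameter is near the null value, the test has a harder time distinguishing Ha from H₀. Reducing n widens both sampling distributions, so the test has less ability to distinguish Ha from H₀. Both changes push β in the same direction.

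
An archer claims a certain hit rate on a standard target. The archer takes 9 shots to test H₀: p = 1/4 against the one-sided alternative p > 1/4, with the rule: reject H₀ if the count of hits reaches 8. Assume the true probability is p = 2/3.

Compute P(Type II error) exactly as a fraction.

β = P(fail to reject H₀ | Ha true) = P(K ≤ 7 | p = 2/3), K ~ Binomial(9, 2/3).
Adding the binomial probabilities P(K=0)+…+P(K=7) at p = 2/3 gives 16867/19683.

16867/19683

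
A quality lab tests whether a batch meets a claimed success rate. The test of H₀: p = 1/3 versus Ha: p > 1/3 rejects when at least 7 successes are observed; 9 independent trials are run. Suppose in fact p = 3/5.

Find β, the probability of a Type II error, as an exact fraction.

A Type II error is failing to reject when Ha holds: with p = 3/5, β = P(Y ≤ 6).
Summing C(9,j)·(3/5)^j·(2/5)^{9-j} for j = 0..6 gives 1500416/1953125.

1500416/1953125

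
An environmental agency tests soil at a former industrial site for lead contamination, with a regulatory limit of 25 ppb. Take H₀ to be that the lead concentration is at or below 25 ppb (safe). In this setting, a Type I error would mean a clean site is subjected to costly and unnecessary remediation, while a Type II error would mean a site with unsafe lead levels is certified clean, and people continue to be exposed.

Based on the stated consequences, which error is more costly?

The Type II consequence (a site with unsafe lead levels is certified clean, and people continue to be exposed) is more severe than the Type I consequence (a clean site is subjected to costly and unnecessary remediation).

Type II error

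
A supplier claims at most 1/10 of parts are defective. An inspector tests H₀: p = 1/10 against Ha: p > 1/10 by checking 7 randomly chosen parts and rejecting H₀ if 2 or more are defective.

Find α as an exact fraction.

α = P(reject H₀ | H₀ true) = P(S ≥ 2 | p = 1/10), S ~ Binomial(7, 1/10).
α = 1 − P(S ≤ 1) = 1 − 531441/625000 = 93559/625000.

93559/625000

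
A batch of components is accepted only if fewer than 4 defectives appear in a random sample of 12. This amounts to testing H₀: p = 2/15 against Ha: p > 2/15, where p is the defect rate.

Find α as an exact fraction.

558522837776/8649755859375

Under H₀, X ~ Binomial(12, 2/15); the Type I error rate is P(X ≥ 4).
Computing the lower-tail complement: 1 − 8091233021599/8649755859375 = 558522837776/8649755859375.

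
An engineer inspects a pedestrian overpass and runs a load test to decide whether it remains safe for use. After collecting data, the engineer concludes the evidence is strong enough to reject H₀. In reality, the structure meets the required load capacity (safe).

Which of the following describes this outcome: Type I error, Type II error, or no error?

Type I error

The conventional null hypothesis here is that the structure meets the required load capacity (safe).
H₀ was rejected, but H₀ is actually true.
Rejecting a true null hypothesis is a Type I error (false positive).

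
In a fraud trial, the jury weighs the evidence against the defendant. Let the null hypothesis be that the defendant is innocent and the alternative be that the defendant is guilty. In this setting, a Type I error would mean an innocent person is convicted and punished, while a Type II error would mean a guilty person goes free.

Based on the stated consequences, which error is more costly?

Type I error

The Type I consequence (an innocent person is convicted and punished) is more severe than the Type II consequence (a guilty person goes free).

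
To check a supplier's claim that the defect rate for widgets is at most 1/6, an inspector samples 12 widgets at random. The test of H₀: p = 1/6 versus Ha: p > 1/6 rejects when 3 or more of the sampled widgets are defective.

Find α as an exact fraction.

702172961/2176782336

Under H₀, X ~ Binomial(12, 1/6); the Type I error rate is P(X ≥ 3).
Via the complement, α = 1 − Σ_{j=0}^{2} C(12,j)(1/6)^j(5/6)^{12-j} = 702172961/2176782336.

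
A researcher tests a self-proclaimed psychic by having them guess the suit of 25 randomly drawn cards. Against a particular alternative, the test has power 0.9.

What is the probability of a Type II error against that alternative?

Power = 1 − β, so β = 1 − 0.9 = 0.1.

0.1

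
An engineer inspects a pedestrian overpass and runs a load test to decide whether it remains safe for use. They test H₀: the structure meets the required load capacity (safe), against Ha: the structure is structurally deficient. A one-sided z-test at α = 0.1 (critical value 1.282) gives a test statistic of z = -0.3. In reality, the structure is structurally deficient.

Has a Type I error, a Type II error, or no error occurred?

Type II error

Since z = -0.3 ≤ z* = 1.282, H₀ is not rejected.
H₀ is false (actually the structure is structurally deficient).
Failing to reject a false H₀ is a Type II error.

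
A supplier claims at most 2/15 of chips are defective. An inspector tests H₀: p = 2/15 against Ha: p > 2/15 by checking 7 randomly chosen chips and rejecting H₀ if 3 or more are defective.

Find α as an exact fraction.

623128/11390625

Under H₀, S ~ Binomial(7, 2/15); the Type I error rate is P(S ≥ 3).
Via the complement, α = 1 − Σ_{j=0}^{2} C(7,j)(2/15)^j(13/15)^{7-j} = 623128/11390625.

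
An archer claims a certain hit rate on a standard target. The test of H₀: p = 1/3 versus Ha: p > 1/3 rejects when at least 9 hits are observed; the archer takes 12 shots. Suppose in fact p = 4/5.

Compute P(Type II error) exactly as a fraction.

10030813/48828125

Under the alternative p = 4/5, Y ~ Binomial(12, 4/5); β is the probability the test does not reject, P(Y < 9).
Equivalently, β = 1 − P(Y ≥ 9) = 10030813/48828125.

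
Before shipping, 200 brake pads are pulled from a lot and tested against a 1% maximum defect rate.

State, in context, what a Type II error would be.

With the conventional null hypothesis that the lot's defect rate is 1% (within specification):
A Type II error is failing to reject H₀ when H₀ is false.
Here that means accepting the lot and shipping it when actually the lot's defect rate exceeds 1%.

A Type II error would mean concluding that the lot's defect rate is 1% (within specification) (or at least failing to establish that the lot's defect rate exceeds 1%) when in fact the lot's defect rate exceeds 1%.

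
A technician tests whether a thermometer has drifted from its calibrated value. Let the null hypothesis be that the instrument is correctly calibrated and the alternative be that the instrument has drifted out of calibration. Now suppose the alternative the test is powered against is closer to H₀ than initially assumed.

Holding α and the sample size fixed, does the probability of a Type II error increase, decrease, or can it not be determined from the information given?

It increases.

A smaller true effect puts the Ha sampling distribution closer to H₀, so more of it falls in the non-rejection region.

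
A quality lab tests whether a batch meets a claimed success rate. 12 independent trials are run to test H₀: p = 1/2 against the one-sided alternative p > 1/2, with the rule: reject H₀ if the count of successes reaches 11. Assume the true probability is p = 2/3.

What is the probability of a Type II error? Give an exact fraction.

502769/531441

A Type II error is failing to reject when Ha holds: with p = 2/3, β = P(X ≤ 10).
Summing C(12,j)·(2/3)^j·(1/3)^{12-j} for j = 0..10 gives 502769/531441.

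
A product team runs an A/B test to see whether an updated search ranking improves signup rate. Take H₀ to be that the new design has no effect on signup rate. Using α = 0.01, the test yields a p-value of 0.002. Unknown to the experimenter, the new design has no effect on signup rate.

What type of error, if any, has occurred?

Since p = 0.002 < α = 0.01, H₀ is rejected.
H₀ is true (actually the new design has no effect on signup rate).
Rejecting a true H₀ is a Type I error.

Type I error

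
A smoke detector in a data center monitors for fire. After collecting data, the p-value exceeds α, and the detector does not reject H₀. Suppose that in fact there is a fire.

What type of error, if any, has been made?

The conventional null hypothesis here is that there is no fire.
H₀ was not rejected, but H₀ is actually false.
Failing to reject a false null hypothesis is a Type II error (false negative).

Type II error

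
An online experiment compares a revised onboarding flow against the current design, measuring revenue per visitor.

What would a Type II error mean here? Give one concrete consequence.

A Type II error would mean concluding that the new design has no effect on revenue per visitor (or at least failing to establish that the new design increases revenue per visitor) when in fact the new design increases revenue per visitor. Consequence: a genuinely better design is discarded.

With the conventional null hypothesis that the new design has no effect on revenue per visitor:
A Type II error is failing to reject H₀ when H₀ is false.
Here that means keeping the current design when actually the new design increases revenue per visitor.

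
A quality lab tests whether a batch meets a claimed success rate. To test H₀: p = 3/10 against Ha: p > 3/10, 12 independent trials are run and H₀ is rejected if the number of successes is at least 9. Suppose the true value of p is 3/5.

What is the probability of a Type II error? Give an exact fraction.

37825328/48828125

Under the alternative p = 3/5, K ~ Binomial(12, 3/5); β is the probability the test does not reject, P(K < 9).
Summing C(12,j)·(3/5)^j·(2/5)^{12-j} for j = 0..8 gives 37825328/48828125.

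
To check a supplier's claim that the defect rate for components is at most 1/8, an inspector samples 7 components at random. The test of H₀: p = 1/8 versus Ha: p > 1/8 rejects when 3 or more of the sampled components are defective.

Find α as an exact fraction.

97119/2097152

α = P(reject H₀ | H₀ true) = P(K ≥ 3 | p = 1/8), K ~ Binomial(7, 1/8).
Computing the lower-tail complement: 1 − 2000033/2097152 = 97119/2097152.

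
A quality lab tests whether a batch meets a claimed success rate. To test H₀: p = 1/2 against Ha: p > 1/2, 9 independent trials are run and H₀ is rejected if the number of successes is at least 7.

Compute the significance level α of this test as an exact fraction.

23/256

Under H₀, X ~ Binomial(9, 1/2), and α = P(X ≥ 7).
That's C(9,7) + C(9,8) + C(9,9) over 2^9, i.e. (36 + 9 + 1)/512 = 46/512 = 23/256.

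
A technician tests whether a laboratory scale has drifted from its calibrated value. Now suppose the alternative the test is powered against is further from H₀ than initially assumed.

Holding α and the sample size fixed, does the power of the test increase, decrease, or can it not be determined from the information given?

It increases.

A larger true effect moves the Ha sampling distribution further from the H₀ critical value, making rejection more likely when Ha is true.
Since power = 1 − β and β decreases, power increases.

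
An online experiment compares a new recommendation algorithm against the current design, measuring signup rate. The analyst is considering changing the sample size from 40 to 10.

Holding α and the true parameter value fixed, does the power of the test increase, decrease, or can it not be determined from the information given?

With less data the test statistic is noisier; under Ha, more outcomes land inside the acceptance region.
Since power = 1 − β and β increases, power decreases.

It decreases.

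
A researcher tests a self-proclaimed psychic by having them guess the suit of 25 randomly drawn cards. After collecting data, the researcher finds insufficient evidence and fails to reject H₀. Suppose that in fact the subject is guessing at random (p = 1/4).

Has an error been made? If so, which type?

No error — this is a correct decision.

The conventional null hypothesis here is that the subject is guessing at random (p = 1/4).
The test retained a true H₀ — the decision matches the true state.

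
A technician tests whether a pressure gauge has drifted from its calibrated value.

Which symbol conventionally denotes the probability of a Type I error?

P(Type I error) = P(reject H₀ | H₀ true) = α, the significance level.

α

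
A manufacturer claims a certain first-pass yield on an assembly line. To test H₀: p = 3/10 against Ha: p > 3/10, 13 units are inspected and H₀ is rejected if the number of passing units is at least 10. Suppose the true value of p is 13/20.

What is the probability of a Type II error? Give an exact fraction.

739046497348117/1024000000000000

A Type II error is failing to reject when Ha holds: with p = 13/20, β = P(K ≤ 9).
Equivalently, β = 1 − P(K ≥ 10) = 739046497348117/1024000000000000.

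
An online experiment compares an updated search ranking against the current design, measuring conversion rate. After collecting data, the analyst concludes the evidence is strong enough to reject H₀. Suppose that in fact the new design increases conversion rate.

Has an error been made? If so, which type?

The conventional null hypothesis here is that the new design has no effect on conversion rate.
The test rejected a false H₀ — the decision matches the true state.

No error — this is a correct decision.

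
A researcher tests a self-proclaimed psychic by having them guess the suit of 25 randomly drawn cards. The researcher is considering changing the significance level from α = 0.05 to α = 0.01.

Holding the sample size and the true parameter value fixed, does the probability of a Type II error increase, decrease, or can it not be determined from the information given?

Lowering α raises the bar for rejection; under Ha, the test now fails to reject on outcomes it previously would have rejected.

It increases.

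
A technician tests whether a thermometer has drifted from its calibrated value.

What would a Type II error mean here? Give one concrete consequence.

A Type II error would mean concluding that the instrument is correctly calibrated (or at least failing to establish that the instrument has drifted out of calibration) when in fact the instrument has drifted out of calibration. Consequence: an out-of-calibration instrument continues producing bad measurements.

With the conventional null hypothesis that the instrument is correctly calibrated:
A Type II error is failing to reject H₀ when H₀ is false.
Here that means leaving the instrument in service when actually the instrument has drifted out of calibration.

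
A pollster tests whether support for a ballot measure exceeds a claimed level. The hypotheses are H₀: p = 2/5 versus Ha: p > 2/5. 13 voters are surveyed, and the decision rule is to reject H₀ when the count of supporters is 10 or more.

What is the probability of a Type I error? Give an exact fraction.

Under H₀, Y ~ Binomial(13, 2/5), and α = P(Y ≥ 10).
Summing C(13,j)(2/5)^j(3/5)^{13−j} for j = 10,…,13 gives 1902592/244140625.

1902592/244140625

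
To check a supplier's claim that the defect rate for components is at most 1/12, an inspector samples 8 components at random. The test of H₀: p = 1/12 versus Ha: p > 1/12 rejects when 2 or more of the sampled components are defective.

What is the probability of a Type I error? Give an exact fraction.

59725447/429981696

Under H₀, Y ~ Binomial(8, 1/12); the Type I error rate is P(Y ≥ 2).
Via the complement, α = 1 − Σ_{j=0}^{1} C(8,j)(1/12)^j(11/12)^{8-j} = 59725447/429981696.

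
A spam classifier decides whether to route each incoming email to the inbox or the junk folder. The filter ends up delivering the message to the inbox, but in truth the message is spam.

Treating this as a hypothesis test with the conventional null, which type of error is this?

The null hypothesis here is that the message is legitimate (not spam).
'Delivering the message to the inbox' corresponds to failing to reject H₀.
H₀ was not rejected but H₀ is false — a Type II error (false negative).

Type II error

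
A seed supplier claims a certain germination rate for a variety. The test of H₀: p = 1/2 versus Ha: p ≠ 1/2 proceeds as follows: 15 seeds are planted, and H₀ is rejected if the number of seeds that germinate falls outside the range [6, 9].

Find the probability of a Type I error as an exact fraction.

The significance level is the null-hypothesis probability of the rejection region {≤5} ∪ {≥10}.
By symmetry, α = 2·P(Y ≤ 5) = 2·(1 + 15 + 105 + 455 + 1365 + 3003)/32768 = 9888/32768 = 309/1024.

309/1024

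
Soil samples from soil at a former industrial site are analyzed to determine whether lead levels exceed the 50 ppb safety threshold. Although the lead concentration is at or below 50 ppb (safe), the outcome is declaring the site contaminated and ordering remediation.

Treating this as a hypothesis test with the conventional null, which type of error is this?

Type I error

The null hypothesis here is that the lead concentration is at or below 50 ppb (safe).
'Declaring the site contaminated and ordering remediation' corresponds to rejecting H₀.
H₀ was rejected but H₀ is true — a Type I error (false positive).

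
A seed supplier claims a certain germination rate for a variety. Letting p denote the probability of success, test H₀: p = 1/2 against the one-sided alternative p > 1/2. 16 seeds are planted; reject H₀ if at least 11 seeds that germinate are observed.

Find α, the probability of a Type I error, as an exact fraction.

6885/65536

The Type I error probability is α = P(S ≥ 11) computed under H₀, where S ~ Binomial(16, 1/2).
P(S ≥ 11) = [C(16,11) + C(16,12) + C(16,13) + C(16,14) + C(16,15) + C(16,16)] / 2^16 = (4368 + 1820 + 560 + 120 + 16 + 1) / 65536 = 6885/65536.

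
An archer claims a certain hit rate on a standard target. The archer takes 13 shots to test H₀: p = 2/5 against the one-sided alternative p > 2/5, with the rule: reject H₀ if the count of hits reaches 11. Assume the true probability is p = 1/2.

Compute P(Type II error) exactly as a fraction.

Under the alternative p = 1/2, K ~ Binomial(13, 1/2); β is the probability the test does not reject, P(K < 11).
Adding the binomial probabilities P(K=0)+…+P(K=10) at p = 1/2 gives 2025/2048.

2025/2048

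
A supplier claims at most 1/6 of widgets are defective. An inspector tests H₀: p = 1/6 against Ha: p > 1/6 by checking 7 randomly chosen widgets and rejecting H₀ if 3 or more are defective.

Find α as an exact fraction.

331/3456

The significance level is the probability, assuming p = 1/6, of seeing 3 or more defectives in 7 draws.
Via the complement, α = 1 − Σ_{j=0}^{2} C(7,j)(1/6)^j(5/6)^{7-j} = 331/3456.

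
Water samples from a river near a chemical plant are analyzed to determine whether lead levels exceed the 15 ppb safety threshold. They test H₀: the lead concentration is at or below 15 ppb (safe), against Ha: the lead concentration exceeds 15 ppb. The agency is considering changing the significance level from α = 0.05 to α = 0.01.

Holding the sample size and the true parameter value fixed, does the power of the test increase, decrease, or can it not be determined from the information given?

A smaller α moves the rejection region further into the tail. With the alternative true, more outcomes now fall outside the rejection region, so failing to reject becomes more likely.
Since power = 1 − β and β increases, power decreases.

It decreases.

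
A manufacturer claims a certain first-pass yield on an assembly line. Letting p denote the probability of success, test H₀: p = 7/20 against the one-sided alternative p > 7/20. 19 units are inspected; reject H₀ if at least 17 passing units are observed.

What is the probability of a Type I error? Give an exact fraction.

Under H₀, X ~ Binomial(19, 7/20), and α = P(X ≥ 17).
Adding the binomial terms for j = 17 through 19 with p = 7/20 yields 7136406277585549139/5242880000000000000000000.

7136406277585549139/5242880000000000000000000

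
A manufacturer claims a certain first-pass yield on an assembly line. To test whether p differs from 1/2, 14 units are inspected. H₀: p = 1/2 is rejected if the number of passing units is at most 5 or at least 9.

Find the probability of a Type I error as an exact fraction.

The significance level is the null-hypothesis probability of the rejection region {≤5} ∪ {≥9}.
The two tails are symmetric, so α = 2·(1 + 14 + 91 + 364 + 1001 + 2002)/2^14 = 6946/16384 = 3473/8192.

3473/8192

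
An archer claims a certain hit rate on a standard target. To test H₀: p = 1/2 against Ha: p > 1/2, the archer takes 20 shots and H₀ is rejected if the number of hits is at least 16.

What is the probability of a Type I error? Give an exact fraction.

1549/262144

α = P(reject H₀ | H₀ true) = P(Y ≥ 16 | p = 1/2), with Y ~ Binomial(20, 1/2).
That's C(20,16) + C(20,17) + C(20,18) + C(20,19) + C(20,20) over 2^20, i.e. (4845 + 1140 + 190 + 20 + 1)/1048576 = 6196/1048576 = 1549/262144.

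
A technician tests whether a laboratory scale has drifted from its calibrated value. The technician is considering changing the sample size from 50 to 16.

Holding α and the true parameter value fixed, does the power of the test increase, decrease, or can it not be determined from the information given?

A smaller sample increases the standard error, so the sampling distributions under H₀ and Ha overlap more.
Since power = 1 − β and β increases, power decreases.

It decreases.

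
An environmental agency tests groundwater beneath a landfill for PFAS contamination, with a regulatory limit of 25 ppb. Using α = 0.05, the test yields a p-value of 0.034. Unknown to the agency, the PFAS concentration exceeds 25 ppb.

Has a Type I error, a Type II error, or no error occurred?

Neither — the decision is correct.

The conventional null hypothesis is that the PFAS concentration is at or below 25 ppb (safe).
Since p = 0.034 < α = 0.05, H₀ is rejected.
H₀ is false (actually the PFAS concentration exceeds 25 ppb).
The decision matches the true state — no error.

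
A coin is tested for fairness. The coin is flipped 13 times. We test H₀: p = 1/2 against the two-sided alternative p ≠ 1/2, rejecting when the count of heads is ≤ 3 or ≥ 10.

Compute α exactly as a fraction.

Under H₀, K ~ Binomial(13, 1/2); α is the probability of landing in either tail, P(K ≤ 3) + P(K ≥ 10).
By symmetry, α = 2·P(K ≤ 3) = 2·(1 + 13 + 78 + 286)/8192 = 756/8192 = 189/2048.

189/2048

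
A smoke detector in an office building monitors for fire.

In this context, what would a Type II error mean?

A Type II error would mean concluding that there is no fire (or at least failing to establish that there is a fire) when in fact there is a fire.

With the conventional null hypothesis that there is no fire:
A Type II error is failing to reject H₀ when H₀ is false.
Here that means remaining silent when actually there is a fire.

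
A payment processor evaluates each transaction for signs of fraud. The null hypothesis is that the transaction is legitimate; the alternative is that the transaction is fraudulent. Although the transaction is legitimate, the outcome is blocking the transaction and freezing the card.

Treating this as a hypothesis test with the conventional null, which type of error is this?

'Blocking the transaction and freezing the card' corresponds to rejecting H₀.
H₀ was rejected but H₀ is true — a Type I error (false positive).

Type I error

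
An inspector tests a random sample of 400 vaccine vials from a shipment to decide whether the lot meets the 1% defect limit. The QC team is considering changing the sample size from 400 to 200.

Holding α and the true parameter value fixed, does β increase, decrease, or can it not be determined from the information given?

It increases.

With less data the test statistic is noisier; under Ha, more outcomes land inside the acceptance region.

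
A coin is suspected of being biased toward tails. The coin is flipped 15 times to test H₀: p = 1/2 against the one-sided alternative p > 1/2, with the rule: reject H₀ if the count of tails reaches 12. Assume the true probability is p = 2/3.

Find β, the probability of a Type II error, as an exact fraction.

11346539/14348907

Under the alternative p = 2/3, S ~ Binomial(15, 2/3); β is the probability the test does not reject, P(S < 12).
Adding the binomial probabilities P(S=0)+…+P(S=11) at p = 2/3 gives 11346539/14348907.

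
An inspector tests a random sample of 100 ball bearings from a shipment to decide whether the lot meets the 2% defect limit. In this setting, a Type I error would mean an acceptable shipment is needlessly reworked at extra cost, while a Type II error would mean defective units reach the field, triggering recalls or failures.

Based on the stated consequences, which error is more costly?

The Type II consequence (defective units reach the field, triggering recalls or failures) is more severe than the Type I consequence (an acceptable shipment is needlessly reworked at extra cost).

Type II error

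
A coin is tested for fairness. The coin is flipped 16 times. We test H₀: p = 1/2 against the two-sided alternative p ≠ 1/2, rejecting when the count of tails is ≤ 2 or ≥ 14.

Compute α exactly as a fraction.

137/32768

Under H₀, Y ~ Binomial(16, 1/2); α is the probability of landing in either tail, P(Y ≤ 2) + P(Y ≥ 14).
By symmetry, α = 2·P(Y ≤ 2) = 2·(1 + 16 + 120)/65536 = 274/65536 = 137/32768.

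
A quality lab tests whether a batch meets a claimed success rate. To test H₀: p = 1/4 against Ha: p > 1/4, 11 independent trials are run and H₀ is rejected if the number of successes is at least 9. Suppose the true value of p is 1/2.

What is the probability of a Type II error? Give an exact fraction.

1981/2048

Under the alternative p = 1/2, Y ~ Binomial(11, 1/2); β is the probability the test does not reject, P(Y < 9).
Equivalently, β = 1 − P(Y ≥ 9) = 1981/2048.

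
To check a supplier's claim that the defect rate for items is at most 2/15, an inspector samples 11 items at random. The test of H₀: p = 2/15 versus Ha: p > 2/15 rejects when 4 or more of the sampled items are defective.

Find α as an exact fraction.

α = P(reject H₀ | H₀ true) = P(X ≥ 4 | p = 2/15), X ~ Binomial(11, 2/15).
α = 1 − P(X ≤ 3) = 1 − 548986775233/576650390625 = 27663615392/576650390625.

27663615392/576650390625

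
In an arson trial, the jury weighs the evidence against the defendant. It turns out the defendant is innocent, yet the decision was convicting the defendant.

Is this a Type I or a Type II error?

Type I error

The null hypothesis here is that the defendant is innocent.
'Convicting the defendant' corresponds to rejecting H₀.
H₀ was rejected but H₀ is true — a Type I error (false positive).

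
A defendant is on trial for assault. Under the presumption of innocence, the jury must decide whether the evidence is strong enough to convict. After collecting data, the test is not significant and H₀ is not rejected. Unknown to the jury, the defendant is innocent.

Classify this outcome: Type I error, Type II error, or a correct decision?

No error (correct decision).

The conventional null hypothesis here is that the defendant is innocent.
The test retained a true H₀ — the decision matches the true state.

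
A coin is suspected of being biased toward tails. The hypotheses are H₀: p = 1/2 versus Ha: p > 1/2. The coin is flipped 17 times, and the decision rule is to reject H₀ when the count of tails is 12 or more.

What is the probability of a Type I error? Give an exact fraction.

Under H₀, Y ~ Binomial(17, 1/2), and α = P(Y ≥ 12).
Summing the upper tail: (6188 + 2380 + 680 + 136 + 17 + 1) / 2^17 = 9402/131072 = 4701/65536.

4701/65536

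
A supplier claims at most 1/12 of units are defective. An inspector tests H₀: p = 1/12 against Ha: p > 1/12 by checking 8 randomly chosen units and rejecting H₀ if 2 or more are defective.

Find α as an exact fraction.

The significance level is the probability, assuming p = 1/12, of seeing 2 or more defectives in 8 draws.
Via the complement, α = 1 − Σ_{j=0}^{1} C(8,j)(1/12)^j(11/12)^{8-j} = 59725447/429981696.

59725447/429981696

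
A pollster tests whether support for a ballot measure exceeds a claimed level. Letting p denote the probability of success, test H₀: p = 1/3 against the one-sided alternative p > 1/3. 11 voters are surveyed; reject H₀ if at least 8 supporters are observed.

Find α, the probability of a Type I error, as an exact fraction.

521/59049

The Type I error probability is α = P(X ≥ 8) computed under H₀, where X ~ Binomial(11, 1/3).
P(X ≥ 8) = Σ_{j=8}^{11} C(11,j)·(1/3)^j·(2/3)^{11-j} = 521/59049.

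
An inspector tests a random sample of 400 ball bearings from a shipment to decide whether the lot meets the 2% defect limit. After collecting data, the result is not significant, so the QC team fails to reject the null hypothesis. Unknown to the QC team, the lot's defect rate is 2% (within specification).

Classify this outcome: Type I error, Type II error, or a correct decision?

The conventional null hypothesis here is that the lot's defect rate is 2% (within specification).
The test retained a true H₀ — the decision matches the true state.

Neither — the decision is correct.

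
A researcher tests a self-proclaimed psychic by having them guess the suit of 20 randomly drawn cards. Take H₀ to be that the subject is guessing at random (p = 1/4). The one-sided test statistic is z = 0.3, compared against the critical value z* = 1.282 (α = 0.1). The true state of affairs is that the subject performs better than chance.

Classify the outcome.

Since z = 0.3 ≤ z* = 1.282, H₀ is not rejected.
H₀ is false (actually the subject performs better than chance).
Failing to reject a false H₀ is a Type II error.

Type II error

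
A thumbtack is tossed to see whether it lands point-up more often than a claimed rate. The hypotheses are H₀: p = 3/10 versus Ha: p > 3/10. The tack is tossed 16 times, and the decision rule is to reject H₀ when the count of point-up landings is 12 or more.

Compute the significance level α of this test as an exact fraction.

531662610897/2000000000000000

The Type I error probability is α = P(X ≥ 12) computed under H₀, where X ~ Binomial(16, 3/10).
Summing C(16,j)(3/10)^j(7/10)^{16−j} for j = 12,…,16 gives 531662610897/2000000000000000.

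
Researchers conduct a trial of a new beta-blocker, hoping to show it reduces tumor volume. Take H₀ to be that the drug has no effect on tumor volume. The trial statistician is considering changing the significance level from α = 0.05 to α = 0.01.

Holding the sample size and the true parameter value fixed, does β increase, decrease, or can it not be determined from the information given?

It increases.

Lowering α raises the bar for rejection; under Ha, the test now fails to reject on outcomes it previously would have rejected.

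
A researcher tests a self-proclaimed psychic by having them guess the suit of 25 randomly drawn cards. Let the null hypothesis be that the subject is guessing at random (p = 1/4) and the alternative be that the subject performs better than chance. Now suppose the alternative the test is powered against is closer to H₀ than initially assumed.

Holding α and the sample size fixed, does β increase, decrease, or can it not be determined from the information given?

When the true parameter is near the null value, the test has a harder time distinguishing Ha from H₀.

It increases.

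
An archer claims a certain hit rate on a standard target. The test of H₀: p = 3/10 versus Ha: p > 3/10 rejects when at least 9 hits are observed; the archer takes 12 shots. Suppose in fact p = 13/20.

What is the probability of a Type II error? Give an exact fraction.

535222111290433/819200000000000

A Type II error is failing to reject when Ha holds: with p = 13/20, β = P(Y ≤ 8).
Summing C(12,j)·(13/20)^j·(7/20)^{12-j} for j = 0..8 gives 535222111290433/819200000000000.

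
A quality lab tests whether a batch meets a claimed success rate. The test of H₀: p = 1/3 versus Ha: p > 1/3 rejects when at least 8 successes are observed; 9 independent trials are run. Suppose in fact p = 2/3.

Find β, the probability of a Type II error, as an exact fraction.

Under the alternative p = 2/3, Y ~ Binomial(9, 2/3); β is the probability the test does not reject, P(Y < 8).
Adding the binomial probabilities P(Y=0)+…+P(Y=7) at p = 2/3 gives 16867/19683.

16867/19683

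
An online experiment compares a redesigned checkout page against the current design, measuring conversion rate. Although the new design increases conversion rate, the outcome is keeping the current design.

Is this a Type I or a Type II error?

The null hypothesis here is that the new design has no effect on conversion rate.
'Keeping the current design' corresponds to failing to reject H₀.
H₀ was not rejected but H₀ is false — a Type II error (false negative).

Type II error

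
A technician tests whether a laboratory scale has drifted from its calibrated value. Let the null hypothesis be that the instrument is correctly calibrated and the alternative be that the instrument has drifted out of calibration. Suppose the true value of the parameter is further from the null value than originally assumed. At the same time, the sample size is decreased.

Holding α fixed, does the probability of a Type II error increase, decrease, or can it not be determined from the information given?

The first change alone would make β decrease; the second alone would make β increase. Which effect dominates depends on the magnitudes, which are not given.

Cannot be determined from the information given.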